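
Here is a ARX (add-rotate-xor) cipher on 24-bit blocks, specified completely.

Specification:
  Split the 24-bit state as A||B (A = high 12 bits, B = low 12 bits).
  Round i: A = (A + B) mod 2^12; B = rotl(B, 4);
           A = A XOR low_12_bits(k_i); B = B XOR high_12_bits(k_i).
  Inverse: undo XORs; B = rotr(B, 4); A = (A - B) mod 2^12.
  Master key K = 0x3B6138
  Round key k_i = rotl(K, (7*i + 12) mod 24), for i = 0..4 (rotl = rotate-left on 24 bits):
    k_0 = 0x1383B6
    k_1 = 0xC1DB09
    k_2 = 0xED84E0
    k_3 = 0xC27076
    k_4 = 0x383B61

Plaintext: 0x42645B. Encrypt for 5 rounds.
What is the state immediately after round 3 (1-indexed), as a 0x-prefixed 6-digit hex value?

0xD4334C

s_0 = plaintext = 0x42645B
s_1 = Round(s_0, k_0) = 0xB3748C
s_2 = Round(s_1, k_1) = 0x4CA4D9
s_3 = Round(s_2, k_2) = 0xD4334C
s_4 = Round(s_3, k_3) = 0x0F98E4
s_5 = Round(s_4, k_4) = 0x2BCDCB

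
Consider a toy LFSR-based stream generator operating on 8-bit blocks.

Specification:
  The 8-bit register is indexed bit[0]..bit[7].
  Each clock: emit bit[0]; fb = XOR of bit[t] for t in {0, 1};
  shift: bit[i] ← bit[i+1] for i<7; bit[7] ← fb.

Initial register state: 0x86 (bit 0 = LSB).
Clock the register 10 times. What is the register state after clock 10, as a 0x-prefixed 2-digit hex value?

0xD1

reg_0 = 0x86
clock 1: out=0, reg = 0xC3
clock 2: out=1, reg = 0x61
clock 3: out=1, reg = 0xB0
clock 4: out=0, reg = 0x58
clock 5: out=0, reg = 0x2C
clock 6: out=0, reg = 0x16
clock 7: out=0, reg = 0x8B
clock 8: out=1, reg = 0x45
clock 9: out=1, reg = 0xA2
clock 10: out=0, reg = 0xD1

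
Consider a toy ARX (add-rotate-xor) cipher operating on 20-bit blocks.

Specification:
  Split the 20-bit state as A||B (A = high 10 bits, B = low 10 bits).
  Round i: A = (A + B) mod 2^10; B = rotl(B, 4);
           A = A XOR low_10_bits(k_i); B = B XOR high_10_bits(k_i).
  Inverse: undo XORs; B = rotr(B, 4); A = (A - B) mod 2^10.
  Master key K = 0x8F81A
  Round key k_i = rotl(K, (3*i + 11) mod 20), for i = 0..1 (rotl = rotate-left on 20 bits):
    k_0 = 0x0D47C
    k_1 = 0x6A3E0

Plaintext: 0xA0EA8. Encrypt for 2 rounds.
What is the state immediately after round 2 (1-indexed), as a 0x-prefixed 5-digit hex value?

s_0 = plaintext = 0xA0EA8
s_1 = Round(s_0, k_0) = 0x55EBF
s_2 = Round(s_1, k_1) = 0xFDA52

0xFDA52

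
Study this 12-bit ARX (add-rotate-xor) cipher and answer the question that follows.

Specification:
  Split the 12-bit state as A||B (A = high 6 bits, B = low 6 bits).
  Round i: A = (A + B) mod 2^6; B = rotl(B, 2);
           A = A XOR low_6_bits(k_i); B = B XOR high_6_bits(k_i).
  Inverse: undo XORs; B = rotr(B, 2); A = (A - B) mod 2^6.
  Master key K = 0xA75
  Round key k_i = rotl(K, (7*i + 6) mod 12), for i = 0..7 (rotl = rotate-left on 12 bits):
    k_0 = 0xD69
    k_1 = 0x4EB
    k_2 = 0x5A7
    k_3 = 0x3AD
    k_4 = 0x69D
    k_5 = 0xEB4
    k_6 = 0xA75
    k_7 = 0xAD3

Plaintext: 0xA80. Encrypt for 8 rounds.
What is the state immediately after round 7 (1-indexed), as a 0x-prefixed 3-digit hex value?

s_0 = plaintext = 0xA80
s_1 = Round(s_0, k_0) = 0x0F5
s_2 = Round(s_1, k_1) = 0x4C4
s_3 = Round(s_2, k_2) = 0xC06
s_4 = Round(s_3, k_3) = 0x6D6
s_5 = Round(s_4, k_4) = 0xB03
s_6 = Round(s_5, k_5) = 0x6F6
s_7 = Round(s_6, k_6) = 0x932
s_8 = Round(s_7, k_7) = 0x160

0x932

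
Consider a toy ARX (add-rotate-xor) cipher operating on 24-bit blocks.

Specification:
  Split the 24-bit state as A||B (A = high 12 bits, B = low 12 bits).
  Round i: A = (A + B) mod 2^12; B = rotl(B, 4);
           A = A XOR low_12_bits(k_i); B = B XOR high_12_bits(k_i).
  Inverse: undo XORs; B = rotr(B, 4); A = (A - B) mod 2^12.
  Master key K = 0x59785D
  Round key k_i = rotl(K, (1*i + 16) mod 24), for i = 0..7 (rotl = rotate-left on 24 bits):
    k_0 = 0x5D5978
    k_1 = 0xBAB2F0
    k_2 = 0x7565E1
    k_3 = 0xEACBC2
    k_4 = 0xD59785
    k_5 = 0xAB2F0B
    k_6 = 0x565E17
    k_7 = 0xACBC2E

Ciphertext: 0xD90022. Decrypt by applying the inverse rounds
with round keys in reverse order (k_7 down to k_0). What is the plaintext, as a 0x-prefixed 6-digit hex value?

0x0550B9

s_0 = ciphertext = 0xD90022
s_1 = InvRound(s_0, k_7) = 0x8109AE
s_2 = InvRound(s_1, k_6) = 0xA3BBCC
s_3 = InvRound(s_2, k_5) = 0x719E17
s_4 = InvRound(s_3, k_4) = 0x268E34
s_5 = InvRound(s_4, k_3) = 0x1A1809
s_6 = InvRound(s_5, k_2) = 0x44BFF5
s_7 = InvRound(s_6, k_1) = 0x876E45
s_8 = InvRound(s_7, k_0) = 0x0550B9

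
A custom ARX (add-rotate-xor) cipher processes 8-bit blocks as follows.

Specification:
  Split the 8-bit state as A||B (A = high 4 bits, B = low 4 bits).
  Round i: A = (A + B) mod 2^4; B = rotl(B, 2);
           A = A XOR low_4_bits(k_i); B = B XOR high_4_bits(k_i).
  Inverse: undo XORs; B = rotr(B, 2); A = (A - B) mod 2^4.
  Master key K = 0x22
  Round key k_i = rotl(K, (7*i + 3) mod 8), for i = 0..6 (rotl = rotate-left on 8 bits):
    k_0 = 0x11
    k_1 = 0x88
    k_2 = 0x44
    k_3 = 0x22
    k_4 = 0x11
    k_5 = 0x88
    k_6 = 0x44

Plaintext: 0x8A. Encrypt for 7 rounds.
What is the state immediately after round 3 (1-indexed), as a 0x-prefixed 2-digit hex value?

s_0 = plaintext = 0x8A
s_1 = Round(s_0, k_0) = 0x3B
s_2 = Round(s_1, k_1) = 0x66
s_3 = Round(s_2, k_2) = 0x8D
s_4 = Round(s_3, k_3) = 0x75
s_5 = Round(s_4, k_4) = 0xD4
s_6 = Round(s_5, k_5) = 0x99
s_7 = Round(s_6, k_6) = 0x62

0x8D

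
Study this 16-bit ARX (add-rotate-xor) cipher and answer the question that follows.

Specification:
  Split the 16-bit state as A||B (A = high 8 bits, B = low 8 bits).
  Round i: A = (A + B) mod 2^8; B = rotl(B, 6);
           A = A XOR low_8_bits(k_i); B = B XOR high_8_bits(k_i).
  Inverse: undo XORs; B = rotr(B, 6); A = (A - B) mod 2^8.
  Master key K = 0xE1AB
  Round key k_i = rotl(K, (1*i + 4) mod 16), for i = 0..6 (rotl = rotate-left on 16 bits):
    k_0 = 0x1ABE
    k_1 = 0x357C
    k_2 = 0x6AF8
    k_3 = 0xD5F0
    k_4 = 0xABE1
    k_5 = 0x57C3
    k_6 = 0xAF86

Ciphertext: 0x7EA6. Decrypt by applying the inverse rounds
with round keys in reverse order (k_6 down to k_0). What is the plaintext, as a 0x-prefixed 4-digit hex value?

s_0 = ciphertext = 0x7EA6
s_1 = InvRound(s_0, k_6) = 0xD424
s_2 = InvRound(s_1, k_5) = 0x4ACD
s_3 = InvRound(s_2, k_4) = 0x1299
s_4 = InvRound(s_3, k_3) = 0xB131
s_5 = InvRound(s_4, k_2) = 0xDC6D
s_6 = InvRound(s_5, k_1) = 0x3F61
s_7 = InvRound(s_6, k_0) = 0x94ED

0x94ED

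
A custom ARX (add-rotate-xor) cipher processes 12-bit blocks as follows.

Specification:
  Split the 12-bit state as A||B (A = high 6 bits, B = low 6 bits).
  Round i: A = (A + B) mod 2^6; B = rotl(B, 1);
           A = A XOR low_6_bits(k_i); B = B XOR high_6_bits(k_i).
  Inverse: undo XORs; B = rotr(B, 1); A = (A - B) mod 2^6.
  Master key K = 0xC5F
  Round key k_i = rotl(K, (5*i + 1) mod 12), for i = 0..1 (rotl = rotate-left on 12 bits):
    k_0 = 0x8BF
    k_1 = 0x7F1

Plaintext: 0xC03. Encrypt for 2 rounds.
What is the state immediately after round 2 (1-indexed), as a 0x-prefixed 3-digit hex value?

0x056

s_0 = plaintext = 0xC03
s_1 = Round(s_0, k_0) = 0x324
s_2 = Round(s_1, k_1) = 0x056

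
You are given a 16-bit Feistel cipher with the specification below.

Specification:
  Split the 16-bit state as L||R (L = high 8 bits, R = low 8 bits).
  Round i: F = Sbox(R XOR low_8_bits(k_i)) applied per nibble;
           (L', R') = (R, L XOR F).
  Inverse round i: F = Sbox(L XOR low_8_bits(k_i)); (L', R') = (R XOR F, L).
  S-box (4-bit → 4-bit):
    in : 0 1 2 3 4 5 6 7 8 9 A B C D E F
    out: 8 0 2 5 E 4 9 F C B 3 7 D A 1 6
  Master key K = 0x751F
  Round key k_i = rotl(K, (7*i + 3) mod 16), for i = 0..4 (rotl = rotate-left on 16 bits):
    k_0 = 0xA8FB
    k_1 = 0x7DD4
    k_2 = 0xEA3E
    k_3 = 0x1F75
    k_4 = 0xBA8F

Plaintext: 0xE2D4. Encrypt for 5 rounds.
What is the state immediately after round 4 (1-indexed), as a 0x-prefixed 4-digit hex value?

0xD6E9

s_0 = plaintext = 0xE2D4
s_1 = Round(s_0, k_0) = 0xD4C4
s_2 = Round(s_1, k_1) = 0xC4DC
s_3 = Round(s_2, k_2) = 0xDCD6
s_4 = Round(s_3, k_3) = 0xD6E9
s_5 = Round(s_4, k_4) = 0xE94F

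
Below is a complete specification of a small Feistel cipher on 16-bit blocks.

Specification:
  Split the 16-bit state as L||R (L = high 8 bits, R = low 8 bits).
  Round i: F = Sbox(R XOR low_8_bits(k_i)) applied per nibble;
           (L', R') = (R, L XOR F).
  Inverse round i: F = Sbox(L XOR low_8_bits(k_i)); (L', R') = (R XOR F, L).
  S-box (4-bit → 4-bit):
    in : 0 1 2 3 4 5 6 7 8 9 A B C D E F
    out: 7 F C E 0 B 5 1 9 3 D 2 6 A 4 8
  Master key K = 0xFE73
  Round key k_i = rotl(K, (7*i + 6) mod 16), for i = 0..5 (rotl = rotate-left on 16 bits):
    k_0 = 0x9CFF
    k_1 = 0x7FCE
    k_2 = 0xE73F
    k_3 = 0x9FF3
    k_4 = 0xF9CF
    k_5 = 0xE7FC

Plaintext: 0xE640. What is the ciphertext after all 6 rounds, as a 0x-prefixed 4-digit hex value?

s_0 = plaintext = 0xE640
s_1 = Round(s_0, k_0) = 0x40CE
s_2 = Round(s_1, k_1) = 0xCE37
s_3 = Round(s_2, k_2) = 0x37B7
s_4 = Round(s_3, k_3) = 0xB737
s_5 = Round(s_4, k_4) = 0x373E
s_6 = Round(s_5, k_5) = 0x3E5B

0x3E5B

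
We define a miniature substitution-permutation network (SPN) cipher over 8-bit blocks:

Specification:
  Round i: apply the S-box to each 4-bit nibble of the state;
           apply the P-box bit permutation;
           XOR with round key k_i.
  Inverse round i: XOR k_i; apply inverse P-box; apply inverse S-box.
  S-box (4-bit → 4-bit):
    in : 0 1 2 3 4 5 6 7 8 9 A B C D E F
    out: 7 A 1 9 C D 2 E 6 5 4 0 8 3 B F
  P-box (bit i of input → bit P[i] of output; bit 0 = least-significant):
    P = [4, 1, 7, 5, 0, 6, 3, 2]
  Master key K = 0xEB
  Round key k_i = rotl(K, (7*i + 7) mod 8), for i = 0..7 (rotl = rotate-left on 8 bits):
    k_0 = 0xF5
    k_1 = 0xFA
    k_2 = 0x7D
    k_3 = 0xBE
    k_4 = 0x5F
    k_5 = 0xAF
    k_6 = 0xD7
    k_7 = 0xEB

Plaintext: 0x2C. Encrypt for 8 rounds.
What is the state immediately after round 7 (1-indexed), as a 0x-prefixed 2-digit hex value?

0x4C

s_0 = plaintext = 0x2C
s_1 = Round(s_0, k_0) = 0xD4
s_2 = Round(s_1, k_1) = 0x1B
s_3 = Round(s_2, k_2) = 0x39
s_4 = Round(s_3, k_3) = 0x2B
s_5 = Round(s_4, k_4) = 0x5E
s_6 = Round(s_5, k_5) = 0x90
s_7 = Round(s_6, k_6) = 0x4C
s_8 = Round(s_7, k_7) = 0xC7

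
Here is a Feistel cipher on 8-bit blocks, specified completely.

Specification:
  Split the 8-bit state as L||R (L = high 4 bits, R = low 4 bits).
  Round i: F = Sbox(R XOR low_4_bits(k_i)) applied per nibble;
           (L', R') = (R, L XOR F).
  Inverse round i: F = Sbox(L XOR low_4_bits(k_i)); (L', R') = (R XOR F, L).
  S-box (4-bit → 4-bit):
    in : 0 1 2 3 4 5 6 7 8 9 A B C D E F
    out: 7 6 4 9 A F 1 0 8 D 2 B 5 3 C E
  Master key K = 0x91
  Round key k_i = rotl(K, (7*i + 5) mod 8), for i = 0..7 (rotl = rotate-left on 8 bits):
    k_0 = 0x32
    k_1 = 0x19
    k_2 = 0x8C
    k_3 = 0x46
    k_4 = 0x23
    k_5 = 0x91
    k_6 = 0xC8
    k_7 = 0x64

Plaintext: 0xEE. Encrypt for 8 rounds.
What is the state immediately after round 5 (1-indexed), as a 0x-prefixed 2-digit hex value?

0xFF

s_0 = plaintext = 0xEE
s_1 = Round(s_0, k_0) = 0xEB
s_2 = Round(s_1, k_1) = 0xBA
s_3 = Round(s_2, k_2) = 0xAA
s_4 = Round(s_3, k_3) = 0xAF
s_5 = Round(s_4, k_4) = 0xFF
s_6 = Round(s_5, k_5) = 0xF3
s_7 = Round(s_6, k_6) = 0x34
s_8 = Round(s_7, k_7) = 0x44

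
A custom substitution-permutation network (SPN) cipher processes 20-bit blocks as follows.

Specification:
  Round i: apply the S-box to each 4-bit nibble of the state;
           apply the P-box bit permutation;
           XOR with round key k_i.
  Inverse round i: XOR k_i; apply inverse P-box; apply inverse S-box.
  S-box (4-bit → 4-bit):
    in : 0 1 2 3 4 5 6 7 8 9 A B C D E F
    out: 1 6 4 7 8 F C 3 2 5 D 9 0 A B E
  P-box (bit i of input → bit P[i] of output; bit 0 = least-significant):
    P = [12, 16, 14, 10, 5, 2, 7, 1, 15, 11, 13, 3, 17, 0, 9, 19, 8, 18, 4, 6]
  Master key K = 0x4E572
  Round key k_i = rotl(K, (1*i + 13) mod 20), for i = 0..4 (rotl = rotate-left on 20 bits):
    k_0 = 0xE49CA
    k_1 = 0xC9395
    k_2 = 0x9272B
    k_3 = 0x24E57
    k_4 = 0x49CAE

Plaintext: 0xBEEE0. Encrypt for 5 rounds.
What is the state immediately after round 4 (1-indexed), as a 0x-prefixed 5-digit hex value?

0xDABA8

s_0 = plaintext = 0xBEEE0
s_1 = Round(s_0, k_0) = 0x4D0A5
s_2 = Round(s_1, k_1) = 0x54776
s_3 = Round(s_2, k_2) = 0x5EA5F
s_4 = Round(s_3, k_3) = 0xDABA8
s_5 = Round(s_4, k_4) = 0xB1E44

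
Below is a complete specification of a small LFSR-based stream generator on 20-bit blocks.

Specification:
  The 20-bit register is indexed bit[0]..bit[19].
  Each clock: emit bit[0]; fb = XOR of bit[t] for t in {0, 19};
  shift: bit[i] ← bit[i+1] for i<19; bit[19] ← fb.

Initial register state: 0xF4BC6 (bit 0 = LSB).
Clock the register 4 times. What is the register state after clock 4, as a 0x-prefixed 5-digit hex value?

reg_0 = 0xF4BC6
clock 1: out=0, reg = 0xFA5E3
clock 2: out=1, reg = 0x7D2F1
clock 3: out=1, reg = 0xBE978
clock 4: out=0, reg = 0xDF4BC

0xDF4BC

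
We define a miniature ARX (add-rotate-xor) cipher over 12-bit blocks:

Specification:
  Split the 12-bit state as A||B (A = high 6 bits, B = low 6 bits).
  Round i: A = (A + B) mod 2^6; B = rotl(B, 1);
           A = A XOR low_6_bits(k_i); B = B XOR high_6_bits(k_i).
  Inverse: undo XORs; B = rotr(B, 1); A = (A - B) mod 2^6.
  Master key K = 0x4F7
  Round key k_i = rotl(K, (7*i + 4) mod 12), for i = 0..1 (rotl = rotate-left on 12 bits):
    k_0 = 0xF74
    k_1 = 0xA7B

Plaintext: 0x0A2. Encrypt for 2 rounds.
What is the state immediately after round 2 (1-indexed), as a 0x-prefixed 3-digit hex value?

0xCD8

s_0 = plaintext = 0x0A2
s_1 = Round(s_0, k_0) = 0x438
s_2 = Round(s_1, k_1) = 0xCD8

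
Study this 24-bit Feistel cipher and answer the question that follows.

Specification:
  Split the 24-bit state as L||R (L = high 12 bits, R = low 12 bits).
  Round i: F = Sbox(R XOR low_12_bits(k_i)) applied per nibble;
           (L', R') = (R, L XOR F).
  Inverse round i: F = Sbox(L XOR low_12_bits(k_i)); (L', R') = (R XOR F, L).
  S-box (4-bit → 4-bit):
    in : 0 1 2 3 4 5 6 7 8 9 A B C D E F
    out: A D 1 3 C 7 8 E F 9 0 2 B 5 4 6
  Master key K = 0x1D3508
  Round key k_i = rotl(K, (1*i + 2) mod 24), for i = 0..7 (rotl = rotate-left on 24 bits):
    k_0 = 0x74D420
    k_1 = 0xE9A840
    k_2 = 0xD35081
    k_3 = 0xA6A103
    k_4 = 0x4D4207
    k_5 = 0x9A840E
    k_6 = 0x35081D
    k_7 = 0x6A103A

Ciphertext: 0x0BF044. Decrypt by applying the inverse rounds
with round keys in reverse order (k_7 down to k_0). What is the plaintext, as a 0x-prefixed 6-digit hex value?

0x452A3E

s_0 = ciphertext = 0x0BF044
s_1 = InvRound(s_0, k_7) = 0xAB30BF
s_2 = InvRound(s_1, k_6) = 0x1BBAB3
s_3 = InvRound(s_2, k_5) = 0xD941BB
s_4 = InvRound(s_3, k_4) = 0x728D94
s_5 = InvRound(s_4, k_3) = 0x586728
s_6 = InvRound(s_5, k_2) = 0x086586
s_7 = InvRound(s_6, k_1) = 0xA3E086
s_8 = InvRound(s_7, k_0) = 0x452A3E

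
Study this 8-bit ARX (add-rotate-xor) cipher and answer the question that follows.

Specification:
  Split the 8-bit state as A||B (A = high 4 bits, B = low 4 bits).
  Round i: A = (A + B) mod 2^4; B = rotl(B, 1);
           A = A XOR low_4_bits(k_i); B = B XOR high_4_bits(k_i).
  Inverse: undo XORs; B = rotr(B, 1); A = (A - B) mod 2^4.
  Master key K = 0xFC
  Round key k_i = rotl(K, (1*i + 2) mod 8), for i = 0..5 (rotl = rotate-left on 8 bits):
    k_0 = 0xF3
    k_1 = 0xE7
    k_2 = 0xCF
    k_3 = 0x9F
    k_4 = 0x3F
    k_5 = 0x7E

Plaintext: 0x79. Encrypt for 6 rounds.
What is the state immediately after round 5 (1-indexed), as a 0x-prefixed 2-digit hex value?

0x58

s_0 = plaintext = 0x79
s_1 = Round(s_0, k_0) = 0x3C
s_2 = Round(s_1, k_1) = 0x87
s_3 = Round(s_2, k_2) = 0x02
s_4 = Round(s_3, k_3) = 0xDD
s_5 = Round(s_4, k_4) = 0x58
s_6 = Round(s_5, k_5) = 0x36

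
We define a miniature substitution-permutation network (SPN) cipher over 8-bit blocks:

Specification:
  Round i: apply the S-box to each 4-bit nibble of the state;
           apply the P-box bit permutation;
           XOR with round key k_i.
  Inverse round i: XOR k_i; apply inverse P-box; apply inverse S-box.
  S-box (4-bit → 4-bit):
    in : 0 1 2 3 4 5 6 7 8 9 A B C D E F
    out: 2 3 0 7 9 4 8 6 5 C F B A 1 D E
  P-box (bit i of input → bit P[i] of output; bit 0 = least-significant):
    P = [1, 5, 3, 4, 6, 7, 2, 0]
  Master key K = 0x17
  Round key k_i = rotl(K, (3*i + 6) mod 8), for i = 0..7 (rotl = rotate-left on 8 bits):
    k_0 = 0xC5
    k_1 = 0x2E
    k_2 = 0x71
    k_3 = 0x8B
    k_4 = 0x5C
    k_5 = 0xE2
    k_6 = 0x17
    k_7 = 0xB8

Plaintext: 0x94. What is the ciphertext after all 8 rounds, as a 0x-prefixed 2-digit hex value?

0x74

s_0 = plaintext = 0x94
s_1 = Round(s_0, k_0) = 0xD2
s_2 = Round(s_1, k_1) = 0x6E
s_3 = Round(s_2, k_2) = 0x6A
s_4 = Round(s_3, k_3) = 0xB0
s_5 = Round(s_4, k_4) = 0xBD
s_6 = Round(s_5, k_5) = 0x21
s_7 = Round(s_6, k_6) = 0x35
s_8 = Round(s_7, k_7) = 0x74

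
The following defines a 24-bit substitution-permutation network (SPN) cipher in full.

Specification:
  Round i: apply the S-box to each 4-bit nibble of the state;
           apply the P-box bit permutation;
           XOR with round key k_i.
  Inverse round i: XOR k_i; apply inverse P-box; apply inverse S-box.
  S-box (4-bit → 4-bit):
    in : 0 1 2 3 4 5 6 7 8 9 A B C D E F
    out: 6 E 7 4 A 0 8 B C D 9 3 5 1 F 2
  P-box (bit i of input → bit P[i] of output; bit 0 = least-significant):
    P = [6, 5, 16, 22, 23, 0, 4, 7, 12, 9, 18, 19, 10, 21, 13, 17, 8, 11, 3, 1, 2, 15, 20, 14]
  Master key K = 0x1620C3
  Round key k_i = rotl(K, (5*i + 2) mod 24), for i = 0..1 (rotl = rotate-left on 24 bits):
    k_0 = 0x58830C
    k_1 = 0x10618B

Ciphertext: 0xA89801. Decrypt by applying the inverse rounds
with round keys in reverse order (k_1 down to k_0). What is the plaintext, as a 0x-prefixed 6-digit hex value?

s_0 = ciphertext = 0xA89801
s_1 = InvRound(s_0, k_1) = 0x1E0AA5
s_2 = InvRound(s_1, k_0) = 0xF26344

0xF26344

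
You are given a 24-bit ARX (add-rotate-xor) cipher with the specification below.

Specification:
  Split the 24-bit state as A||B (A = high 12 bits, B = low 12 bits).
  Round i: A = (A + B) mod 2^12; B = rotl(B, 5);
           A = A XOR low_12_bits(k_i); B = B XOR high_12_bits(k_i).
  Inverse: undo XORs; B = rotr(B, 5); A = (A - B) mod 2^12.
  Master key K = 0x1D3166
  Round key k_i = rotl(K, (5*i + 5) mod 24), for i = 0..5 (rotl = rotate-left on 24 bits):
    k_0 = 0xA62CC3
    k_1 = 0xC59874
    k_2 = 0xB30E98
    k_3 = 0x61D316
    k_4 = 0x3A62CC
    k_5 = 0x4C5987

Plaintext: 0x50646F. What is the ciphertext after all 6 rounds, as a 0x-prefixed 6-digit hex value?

0x523AD1

s_0 = plaintext = 0x50646F
s_1 = Round(s_0, k_0) = 0x5B678A
s_2 = Round(s_1, k_1) = 0x534D16
s_3 = Round(s_2, k_2) = 0xCD29EA
s_4 = Round(s_3, k_3) = 0x5AAB4E
s_5 = Round(s_4, k_4) = 0x234A70
s_6 = Round(s_5, k_5) = 0x523AD1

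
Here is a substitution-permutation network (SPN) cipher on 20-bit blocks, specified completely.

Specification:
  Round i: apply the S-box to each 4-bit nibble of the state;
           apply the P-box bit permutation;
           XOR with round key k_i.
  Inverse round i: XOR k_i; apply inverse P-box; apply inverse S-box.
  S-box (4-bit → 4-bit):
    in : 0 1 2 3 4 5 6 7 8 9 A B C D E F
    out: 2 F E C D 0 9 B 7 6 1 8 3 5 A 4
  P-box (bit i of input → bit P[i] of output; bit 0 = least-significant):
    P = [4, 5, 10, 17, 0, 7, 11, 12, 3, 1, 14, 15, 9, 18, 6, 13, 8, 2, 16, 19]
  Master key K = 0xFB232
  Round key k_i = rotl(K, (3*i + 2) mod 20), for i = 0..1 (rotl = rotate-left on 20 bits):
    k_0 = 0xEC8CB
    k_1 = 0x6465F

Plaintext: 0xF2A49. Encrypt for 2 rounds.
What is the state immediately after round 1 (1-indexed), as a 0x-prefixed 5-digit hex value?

s_0 = plaintext = 0xF2A49
s_1 = Round(s_0, k_0) = 0xBF4A2
s_2 = Round(s_1, k_1) = 0xC8236

0xBF4A2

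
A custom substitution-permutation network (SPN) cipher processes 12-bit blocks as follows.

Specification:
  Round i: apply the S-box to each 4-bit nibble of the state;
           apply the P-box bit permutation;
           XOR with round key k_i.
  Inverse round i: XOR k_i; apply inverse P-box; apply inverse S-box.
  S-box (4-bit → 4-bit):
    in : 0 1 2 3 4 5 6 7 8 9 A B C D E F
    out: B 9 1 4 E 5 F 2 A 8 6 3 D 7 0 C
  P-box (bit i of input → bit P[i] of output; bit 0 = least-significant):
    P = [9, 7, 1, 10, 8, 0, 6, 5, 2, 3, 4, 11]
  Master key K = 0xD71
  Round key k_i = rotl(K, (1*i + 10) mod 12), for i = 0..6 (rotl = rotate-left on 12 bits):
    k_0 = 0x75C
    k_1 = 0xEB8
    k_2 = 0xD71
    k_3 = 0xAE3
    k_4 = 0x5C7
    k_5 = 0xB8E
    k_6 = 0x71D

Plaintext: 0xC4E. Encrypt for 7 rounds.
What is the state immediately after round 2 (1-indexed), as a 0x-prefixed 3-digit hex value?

s_0 = plaintext = 0xC4E
s_1 = Round(s_0, k_0) = 0xF29
s_2 = Round(s_1, k_1) = 0x3A8
s_3 = Round(s_2, k_2) = 0x9A0
s_4 = Round(s_3, k_3) = 0x422
s_5 = Round(s_4, k_4) = 0xEDF
s_6 = Round(s_5, k_5) = 0xECD
s_7 = Round(s_6, k_6) = 0x4FF

0x3A8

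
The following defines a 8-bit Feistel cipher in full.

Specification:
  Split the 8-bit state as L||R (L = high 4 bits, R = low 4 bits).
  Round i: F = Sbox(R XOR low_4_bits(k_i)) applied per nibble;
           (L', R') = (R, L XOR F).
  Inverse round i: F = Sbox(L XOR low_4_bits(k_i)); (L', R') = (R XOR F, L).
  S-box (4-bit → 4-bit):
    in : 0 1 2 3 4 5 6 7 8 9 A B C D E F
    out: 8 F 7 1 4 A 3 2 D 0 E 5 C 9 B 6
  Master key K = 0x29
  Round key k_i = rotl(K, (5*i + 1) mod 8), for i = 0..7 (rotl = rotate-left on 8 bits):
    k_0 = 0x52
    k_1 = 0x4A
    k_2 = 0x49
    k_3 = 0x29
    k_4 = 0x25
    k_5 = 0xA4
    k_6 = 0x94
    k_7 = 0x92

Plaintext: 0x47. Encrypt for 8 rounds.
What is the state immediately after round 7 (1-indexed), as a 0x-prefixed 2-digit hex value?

s_0 = plaintext = 0x47
s_1 = Round(s_0, k_0) = 0x7E
s_2 = Round(s_1, k_1) = 0xE3
s_3 = Round(s_2, k_2) = 0x30
s_4 = Round(s_3, k_3) = 0x03
s_5 = Round(s_4, k_4) = 0x33
s_6 = Round(s_5, k_5) = 0x31
s_7 = Round(s_6, k_6) = 0x19
s_8 = Round(s_7, k_7) = 0x94

0x19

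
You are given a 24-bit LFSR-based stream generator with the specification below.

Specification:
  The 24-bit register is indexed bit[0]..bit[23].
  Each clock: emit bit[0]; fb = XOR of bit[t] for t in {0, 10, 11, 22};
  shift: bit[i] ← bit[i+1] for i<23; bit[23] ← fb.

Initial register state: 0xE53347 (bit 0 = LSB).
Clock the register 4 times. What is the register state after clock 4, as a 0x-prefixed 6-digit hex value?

reg_0 = 0xE53347
clock 1: out=1, reg = 0x7299A3
clock 2: out=1, reg = 0xB94CD1
clock 3: out=1, reg = 0xDCA668
clock 4: out=0, reg = 0x6E5334

0x6E5334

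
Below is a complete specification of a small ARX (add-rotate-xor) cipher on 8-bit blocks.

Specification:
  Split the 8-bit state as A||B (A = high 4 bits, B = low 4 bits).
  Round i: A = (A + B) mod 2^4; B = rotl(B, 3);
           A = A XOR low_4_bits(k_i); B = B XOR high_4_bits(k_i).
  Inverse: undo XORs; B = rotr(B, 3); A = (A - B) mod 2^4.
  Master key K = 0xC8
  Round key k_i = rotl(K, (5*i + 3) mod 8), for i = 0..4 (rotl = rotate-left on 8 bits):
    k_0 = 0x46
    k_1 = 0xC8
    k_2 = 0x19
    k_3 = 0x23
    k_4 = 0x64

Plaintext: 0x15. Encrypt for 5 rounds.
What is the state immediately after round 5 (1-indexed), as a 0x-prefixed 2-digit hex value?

0xF4

s_0 = plaintext = 0x15
s_1 = Round(s_0, k_0) = 0x0E
s_2 = Round(s_1, k_1) = 0x6B
s_3 = Round(s_2, k_2) = 0x8C
s_4 = Round(s_3, k_3) = 0x74
s_5 = Round(s_4, k_4) = 0xF4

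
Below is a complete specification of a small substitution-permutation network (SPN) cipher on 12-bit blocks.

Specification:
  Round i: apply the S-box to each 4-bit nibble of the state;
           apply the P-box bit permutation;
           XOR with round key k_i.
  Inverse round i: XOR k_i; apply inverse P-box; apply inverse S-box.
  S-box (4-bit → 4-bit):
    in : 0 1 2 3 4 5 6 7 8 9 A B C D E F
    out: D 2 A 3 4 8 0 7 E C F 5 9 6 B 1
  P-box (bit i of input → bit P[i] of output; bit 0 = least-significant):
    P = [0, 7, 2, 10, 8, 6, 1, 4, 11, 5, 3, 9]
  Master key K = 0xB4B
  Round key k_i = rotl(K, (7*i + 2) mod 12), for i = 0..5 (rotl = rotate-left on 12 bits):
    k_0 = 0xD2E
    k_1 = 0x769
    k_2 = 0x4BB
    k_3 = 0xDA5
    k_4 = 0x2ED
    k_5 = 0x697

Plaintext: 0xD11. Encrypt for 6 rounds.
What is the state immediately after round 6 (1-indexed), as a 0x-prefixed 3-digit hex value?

0xE3D

s_0 = plaintext = 0xD11
s_1 = Round(s_0, k_0) = 0xDC6
s_2 = Round(s_1, k_1) = 0x651
s_3 = Round(s_2, k_2) = 0x42B
s_4 = Round(s_3, k_3) = 0xDF8
s_5 = Round(s_4, k_4) = 0x741
s_6 = Round(s_5, k_5) = 0xE3D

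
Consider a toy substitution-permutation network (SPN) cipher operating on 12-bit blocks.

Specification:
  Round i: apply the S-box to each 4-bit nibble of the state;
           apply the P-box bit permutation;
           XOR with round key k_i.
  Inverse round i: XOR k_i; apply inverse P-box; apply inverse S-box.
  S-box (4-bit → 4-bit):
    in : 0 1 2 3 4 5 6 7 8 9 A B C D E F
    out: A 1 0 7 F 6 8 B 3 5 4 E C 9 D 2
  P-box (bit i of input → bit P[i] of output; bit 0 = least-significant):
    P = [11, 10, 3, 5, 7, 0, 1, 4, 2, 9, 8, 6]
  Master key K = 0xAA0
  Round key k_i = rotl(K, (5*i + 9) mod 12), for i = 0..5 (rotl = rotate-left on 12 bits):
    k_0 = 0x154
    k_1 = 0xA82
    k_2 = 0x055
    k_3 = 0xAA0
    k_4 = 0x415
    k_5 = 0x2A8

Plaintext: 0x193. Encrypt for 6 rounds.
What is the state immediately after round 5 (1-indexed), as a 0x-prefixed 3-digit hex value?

0xFB1

s_0 = plaintext = 0x193
s_1 = Round(s_0, k_0) = 0xDDA
s_2 = Round(s_1, k_1) = 0xA5E
s_3 = Round(s_2, k_2) = 0x97E
s_4 = Round(s_3, k_3) = 0x31D
s_5 = Round(s_4, k_4) = 0xFB1
s_6 = Round(s_5, k_5) = 0x8BB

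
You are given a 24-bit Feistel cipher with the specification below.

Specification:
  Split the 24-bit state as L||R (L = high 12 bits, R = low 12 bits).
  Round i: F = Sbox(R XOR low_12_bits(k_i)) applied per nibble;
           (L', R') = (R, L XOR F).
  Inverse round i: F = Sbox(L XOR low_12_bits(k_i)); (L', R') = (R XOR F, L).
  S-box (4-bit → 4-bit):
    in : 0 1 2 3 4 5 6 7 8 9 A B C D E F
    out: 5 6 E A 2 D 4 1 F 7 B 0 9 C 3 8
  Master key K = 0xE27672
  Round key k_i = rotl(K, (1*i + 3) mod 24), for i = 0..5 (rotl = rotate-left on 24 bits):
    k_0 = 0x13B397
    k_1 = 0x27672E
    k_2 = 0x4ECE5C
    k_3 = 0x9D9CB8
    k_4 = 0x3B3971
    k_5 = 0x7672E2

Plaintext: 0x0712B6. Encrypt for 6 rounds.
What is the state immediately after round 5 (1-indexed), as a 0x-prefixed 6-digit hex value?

s_0 = plaintext = 0x0712B6
s_1 = Round(s_0, k_0) = 0x2B6697
s_2 = Round(s_1, k_1) = 0x6974B1
s_3 = Round(s_2, k_2) = 0x4B1DAB
s_4 = Round(s_3, k_3) = 0xDAB2DB
s_5 = Round(s_4, k_4) = 0x2DBD10
s_6 = Round(s_5, k_5) = 0xD10A55

0x2DBD10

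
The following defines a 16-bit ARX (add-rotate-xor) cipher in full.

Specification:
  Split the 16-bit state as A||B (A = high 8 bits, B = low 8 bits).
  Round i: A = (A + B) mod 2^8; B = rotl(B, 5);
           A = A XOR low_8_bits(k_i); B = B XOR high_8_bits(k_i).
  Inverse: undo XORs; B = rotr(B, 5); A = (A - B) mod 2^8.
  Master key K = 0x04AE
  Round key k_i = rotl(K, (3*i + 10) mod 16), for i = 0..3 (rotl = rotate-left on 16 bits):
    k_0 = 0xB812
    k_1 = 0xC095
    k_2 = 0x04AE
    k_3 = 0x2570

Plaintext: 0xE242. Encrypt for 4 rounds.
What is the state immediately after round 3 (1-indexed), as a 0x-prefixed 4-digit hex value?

0x3FDF

s_0 = plaintext = 0xE242
s_1 = Round(s_0, k_0) = 0x36F0
s_2 = Round(s_1, k_1) = 0xB3DE
s_3 = Round(s_2, k_2) = 0x3FDF
s_4 = Round(s_3, k_3) = 0x6EDE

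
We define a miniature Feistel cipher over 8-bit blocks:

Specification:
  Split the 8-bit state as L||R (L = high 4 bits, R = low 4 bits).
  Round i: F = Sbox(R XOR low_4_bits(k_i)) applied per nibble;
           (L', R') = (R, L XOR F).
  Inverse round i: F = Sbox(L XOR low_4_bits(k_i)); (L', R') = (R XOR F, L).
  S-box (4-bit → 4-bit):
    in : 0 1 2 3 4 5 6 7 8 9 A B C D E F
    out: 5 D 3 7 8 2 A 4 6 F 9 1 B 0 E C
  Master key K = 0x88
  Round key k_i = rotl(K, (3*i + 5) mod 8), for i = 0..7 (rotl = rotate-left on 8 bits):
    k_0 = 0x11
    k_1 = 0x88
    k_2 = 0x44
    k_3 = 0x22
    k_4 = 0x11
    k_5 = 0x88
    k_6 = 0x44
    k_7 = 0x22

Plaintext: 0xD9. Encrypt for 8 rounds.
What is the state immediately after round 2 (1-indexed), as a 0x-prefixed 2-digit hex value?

0xBE

s_0 = plaintext = 0xD9
s_1 = Round(s_0, k_0) = 0x9B
s_2 = Round(s_1, k_1) = 0xBE
s_3 = Round(s_2, k_2) = 0xE2
s_4 = Round(s_3, k_3) = 0x2B
s_5 = Round(s_4, k_4) = 0xBB
s_6 = Round(s_5, k_5) = 0xBC
s_7 = Round(s_6, k_6) = 0xCD
s_8 = Round(s_7, k_7) = 0xD0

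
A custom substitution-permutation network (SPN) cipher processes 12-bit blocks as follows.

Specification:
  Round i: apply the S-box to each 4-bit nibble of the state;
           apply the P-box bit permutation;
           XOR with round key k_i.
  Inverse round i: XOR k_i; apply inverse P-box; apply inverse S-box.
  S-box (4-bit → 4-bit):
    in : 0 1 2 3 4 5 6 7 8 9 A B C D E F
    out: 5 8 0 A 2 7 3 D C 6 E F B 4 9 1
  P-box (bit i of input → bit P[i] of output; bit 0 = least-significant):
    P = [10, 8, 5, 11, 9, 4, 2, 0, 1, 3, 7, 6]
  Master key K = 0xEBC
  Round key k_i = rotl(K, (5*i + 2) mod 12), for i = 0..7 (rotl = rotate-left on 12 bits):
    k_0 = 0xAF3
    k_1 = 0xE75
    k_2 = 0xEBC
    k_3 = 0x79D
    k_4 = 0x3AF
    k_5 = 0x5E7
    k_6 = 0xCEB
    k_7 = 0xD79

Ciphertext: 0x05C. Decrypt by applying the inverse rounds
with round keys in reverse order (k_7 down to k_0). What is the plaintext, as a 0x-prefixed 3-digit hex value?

s_0 = ciphertext = 0x05C
s_1 = InvRound(s_0, k_7) = 0x28B
s_2 = InvRound(s_1, k_6) = 0x1F7
s_3 = InvRound(s_2, k_5) = 0x24F
s_4 = InvRound(s_3, k_4) = 0x829
s_5 = InvRound(s_4, k_3) = 0xD5B
s_6 = InvRound(s_5, k_2) = 0x779
s_7 = InvRound(s_6, k_1) = 0x4D3
s_8 = InvRound(s_7, k_0) = 0x2F7

0x2F7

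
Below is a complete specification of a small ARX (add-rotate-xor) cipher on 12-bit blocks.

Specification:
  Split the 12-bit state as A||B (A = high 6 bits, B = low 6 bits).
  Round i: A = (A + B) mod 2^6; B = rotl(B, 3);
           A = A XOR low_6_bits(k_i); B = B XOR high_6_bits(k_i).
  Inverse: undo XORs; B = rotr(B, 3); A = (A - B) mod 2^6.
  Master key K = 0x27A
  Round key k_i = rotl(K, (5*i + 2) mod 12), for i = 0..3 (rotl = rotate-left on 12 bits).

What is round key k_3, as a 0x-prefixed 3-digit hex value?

K = 0x27A
k_0 = rotl(K, (5*0+2) mod 12) = rotl(K, 2) = 0x9E8
k_1 = rotl(K, (5*1+2) mod 12) = rotl(K, 7) = 0xD13
k_2 = rotl(K, (5*2+2) mod 12) = rotl(K, 0) = 0x27A
k_3 = rotl(K, (5*3+2) mod 12) = rotl(K, 5) = 0xF44

0xF44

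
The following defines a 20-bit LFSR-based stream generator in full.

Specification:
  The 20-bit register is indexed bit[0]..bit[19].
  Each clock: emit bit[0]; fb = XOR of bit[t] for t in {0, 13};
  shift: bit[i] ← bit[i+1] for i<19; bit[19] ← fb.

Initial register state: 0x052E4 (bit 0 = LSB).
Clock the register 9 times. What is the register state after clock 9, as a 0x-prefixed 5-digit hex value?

reg_0 = 0x052E4
clock 1: out=0, reg = 0x02972
clock 2: out=0, reg = 0x814B9
clock 3: out=1, reg = 0xC0A5C
clock 4: out=0, reg = 0x6052E
clock 5: out=0, reg = 0x30297
clock 6: out=1, reg = 0x9814B
clock 7: out=1, reg = 0xCC0A5
clock 8: out=1, reg = 0xE6052
clock 9: out=0, reg = 0xF3029

0xF3029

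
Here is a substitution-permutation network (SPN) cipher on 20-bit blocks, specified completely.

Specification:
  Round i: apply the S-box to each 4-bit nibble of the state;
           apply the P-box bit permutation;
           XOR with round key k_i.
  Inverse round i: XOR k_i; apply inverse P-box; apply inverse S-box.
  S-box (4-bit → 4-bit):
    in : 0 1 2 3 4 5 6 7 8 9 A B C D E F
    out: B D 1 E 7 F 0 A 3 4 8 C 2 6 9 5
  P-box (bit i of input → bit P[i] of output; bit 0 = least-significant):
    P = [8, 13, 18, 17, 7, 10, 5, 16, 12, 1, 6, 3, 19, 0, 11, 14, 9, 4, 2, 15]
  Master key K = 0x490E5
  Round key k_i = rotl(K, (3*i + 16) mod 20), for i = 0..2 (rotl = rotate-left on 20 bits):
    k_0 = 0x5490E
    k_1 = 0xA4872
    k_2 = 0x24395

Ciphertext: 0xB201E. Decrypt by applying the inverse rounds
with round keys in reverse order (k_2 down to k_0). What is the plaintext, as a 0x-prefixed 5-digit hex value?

s_0 = ciphertext = 0xB201E
s_1 = InvRound(s_0, k_2) = 0x207E8
s_2 = InvRound(s_1, k_1) = 0x81782
s_3 = InvRound(s_2, k_0) = 0xF1E09

0xF1E09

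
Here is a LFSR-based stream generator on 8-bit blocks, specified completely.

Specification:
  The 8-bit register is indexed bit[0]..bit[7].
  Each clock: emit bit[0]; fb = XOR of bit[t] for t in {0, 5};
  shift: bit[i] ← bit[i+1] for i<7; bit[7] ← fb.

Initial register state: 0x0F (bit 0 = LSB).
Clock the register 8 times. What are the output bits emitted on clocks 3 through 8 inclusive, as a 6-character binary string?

110000

reg_0 = 0x0F
clock 1: out=1, reg = 0x87
clock 2: out=1, reg = 0xC3
clock 3: out=1, reg = 0xE1
clock 4: out=1, reg = 0x70
clock 5: out=0, reg = 0xB8
clock 6: out=0, reg = 0xDC
clock 7: out=0, reg = 0x6E
clock 8: out=0, reg = 0xB7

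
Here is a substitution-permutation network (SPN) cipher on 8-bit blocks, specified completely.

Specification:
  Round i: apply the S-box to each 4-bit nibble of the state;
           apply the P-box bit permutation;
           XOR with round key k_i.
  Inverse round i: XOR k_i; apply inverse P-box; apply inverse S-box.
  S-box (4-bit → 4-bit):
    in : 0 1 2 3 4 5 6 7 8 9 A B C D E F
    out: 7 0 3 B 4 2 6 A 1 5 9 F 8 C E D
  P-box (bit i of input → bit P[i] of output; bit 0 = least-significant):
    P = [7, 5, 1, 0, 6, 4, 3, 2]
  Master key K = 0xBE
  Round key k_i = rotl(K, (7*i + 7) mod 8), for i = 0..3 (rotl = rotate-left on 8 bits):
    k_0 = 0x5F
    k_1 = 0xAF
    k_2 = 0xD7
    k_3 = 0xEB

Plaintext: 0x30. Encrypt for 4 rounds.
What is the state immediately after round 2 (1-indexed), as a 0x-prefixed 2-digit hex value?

s_0 = plaintext = 0x30
s_1 = Round(s_0, k_0) = 0xA9
s_2 = Round(s_1, k_1) = 0x69
s_3 = Round(s_2, k_2) = 0x4D
s_4 = Round(s_3, k_3) = 0xE0

0x69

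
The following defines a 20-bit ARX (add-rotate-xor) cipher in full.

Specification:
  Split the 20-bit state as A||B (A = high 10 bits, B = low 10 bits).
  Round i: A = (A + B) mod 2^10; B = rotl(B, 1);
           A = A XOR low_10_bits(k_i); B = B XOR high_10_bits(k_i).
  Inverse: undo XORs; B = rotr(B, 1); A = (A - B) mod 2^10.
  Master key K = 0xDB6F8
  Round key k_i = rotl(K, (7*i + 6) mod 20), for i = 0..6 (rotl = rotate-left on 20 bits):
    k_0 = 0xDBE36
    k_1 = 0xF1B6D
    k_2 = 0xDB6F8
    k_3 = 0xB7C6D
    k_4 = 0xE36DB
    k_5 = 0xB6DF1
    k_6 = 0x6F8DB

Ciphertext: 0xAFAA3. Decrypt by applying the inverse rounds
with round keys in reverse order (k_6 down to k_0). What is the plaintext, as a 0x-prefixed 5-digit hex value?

0xD74AF

s_0 = ciphertext = 0xAFAA3
s_1 = InvRound(s_0, k_6) = 0xB5F8E
s_2 = InvRound(s_1, k_5) = 0x1F2AA
s_3 = InvRound(s_2, k_4) = 0x05293
s_4 = InvRound(s_3, k_3) = 0x14C26
s_5 = InvRound(s_4, k_2) = 0xC1BA5
s_6 = InvRound(s_5, k_1) = 0x8EA31
s_7 = InvRound(s_6, k_0) = 0xD74AF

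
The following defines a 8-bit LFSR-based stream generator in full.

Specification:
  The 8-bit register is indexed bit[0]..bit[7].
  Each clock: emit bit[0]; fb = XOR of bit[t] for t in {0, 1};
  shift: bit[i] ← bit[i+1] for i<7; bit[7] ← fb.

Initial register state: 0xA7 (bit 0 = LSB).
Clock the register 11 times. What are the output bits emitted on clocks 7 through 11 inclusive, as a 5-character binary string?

reg_0 = 0xA7
clock 1: out=1, reg = 0x53
clock 2: out=1, reg = 0x29
clock 3: out=1, reg = 0x94
clock 4: out=0, reg = 0x4A
clock 5: out=0, reg = 0xA5
clock 6: out=1, reg = 0xD2
clock 7: out=0, reg = 0xE9
clock 8: out=1, reg = 0xF4
clock 9: out=0, reg = 0x7A
clock 10: out=0, reg = 0xBD
clock 11: out=1, reg = 0xDE

01001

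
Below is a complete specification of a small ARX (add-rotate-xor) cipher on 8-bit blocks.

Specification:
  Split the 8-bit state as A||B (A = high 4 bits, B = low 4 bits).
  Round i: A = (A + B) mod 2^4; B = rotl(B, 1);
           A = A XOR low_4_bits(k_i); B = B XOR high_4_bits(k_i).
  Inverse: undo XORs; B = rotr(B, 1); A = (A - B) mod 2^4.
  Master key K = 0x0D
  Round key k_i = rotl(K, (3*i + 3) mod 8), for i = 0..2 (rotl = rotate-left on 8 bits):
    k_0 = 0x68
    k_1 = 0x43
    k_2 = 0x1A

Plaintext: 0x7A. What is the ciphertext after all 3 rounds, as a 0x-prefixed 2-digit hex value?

0xB5

s_0 = plaintext = 0x7A
s_1 = Round(s_0, k_0) = 0x93
s_2 = Round(s_1, k_1) = 0xF2
s_3 = Round(s_2, k_2) = 0xB5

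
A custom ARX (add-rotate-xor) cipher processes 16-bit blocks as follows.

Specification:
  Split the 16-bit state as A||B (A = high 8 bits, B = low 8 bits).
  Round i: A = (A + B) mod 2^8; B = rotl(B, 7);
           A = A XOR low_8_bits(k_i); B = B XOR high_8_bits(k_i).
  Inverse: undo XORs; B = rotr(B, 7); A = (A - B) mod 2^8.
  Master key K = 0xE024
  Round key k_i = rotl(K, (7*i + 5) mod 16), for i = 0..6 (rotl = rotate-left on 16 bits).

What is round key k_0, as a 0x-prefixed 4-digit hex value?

0x049C

K = 0xE024
k_0 = rotl(K, (7*0+5) mod 16) = rotl(K, 5) = 0x049C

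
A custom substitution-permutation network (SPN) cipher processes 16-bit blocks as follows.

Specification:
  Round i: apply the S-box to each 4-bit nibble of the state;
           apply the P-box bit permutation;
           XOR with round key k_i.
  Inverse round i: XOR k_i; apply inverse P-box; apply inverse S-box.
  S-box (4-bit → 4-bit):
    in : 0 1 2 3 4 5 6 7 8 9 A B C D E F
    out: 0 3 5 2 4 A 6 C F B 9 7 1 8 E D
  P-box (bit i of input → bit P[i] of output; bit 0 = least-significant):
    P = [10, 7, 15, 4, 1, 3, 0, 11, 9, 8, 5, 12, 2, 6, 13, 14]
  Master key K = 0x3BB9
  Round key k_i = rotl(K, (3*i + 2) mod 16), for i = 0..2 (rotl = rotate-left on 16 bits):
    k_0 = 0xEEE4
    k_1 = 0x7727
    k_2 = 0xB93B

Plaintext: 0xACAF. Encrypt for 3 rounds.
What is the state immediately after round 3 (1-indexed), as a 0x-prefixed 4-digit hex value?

s_0 = plaintext = 0xACAF
s_1 = Round(s_0, k_0) = 0x20F2
s_2 = Round(s_1, k_1) = 0xDB20
s_3 = Round(s_2, k_2) = 0xFA18

0xFA18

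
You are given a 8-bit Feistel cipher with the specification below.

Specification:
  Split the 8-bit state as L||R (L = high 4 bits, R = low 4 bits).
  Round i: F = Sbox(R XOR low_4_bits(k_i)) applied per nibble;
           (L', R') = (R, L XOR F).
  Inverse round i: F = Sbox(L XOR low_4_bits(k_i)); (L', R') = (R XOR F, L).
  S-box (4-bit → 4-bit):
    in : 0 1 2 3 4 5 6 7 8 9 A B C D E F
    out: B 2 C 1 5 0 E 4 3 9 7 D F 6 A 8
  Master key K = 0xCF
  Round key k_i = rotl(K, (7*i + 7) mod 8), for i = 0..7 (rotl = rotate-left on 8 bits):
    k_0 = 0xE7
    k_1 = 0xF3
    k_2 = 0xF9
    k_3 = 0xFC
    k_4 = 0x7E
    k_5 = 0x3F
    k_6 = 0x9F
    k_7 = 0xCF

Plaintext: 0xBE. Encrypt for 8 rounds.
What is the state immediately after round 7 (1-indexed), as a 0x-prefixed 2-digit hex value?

s_0 = plaintext = 0xBE
s_1 = Round(s_0, k_0) = 0xE2
s_2 = Round(s_1, k_1) = 0x2C
s_3 = Round(s_2, k_2) = 0xC2
s_4 = Round(s_3, k_3) = 0x26
s_5 = Round(s_4, k_4) = 0x61
s_6 = Round(s_5, k_5) = 0x1C
s_7 = Round(s_6, k_6) = 0xC0
s_8 = Round(s_7, k_7) = 0x04

0xC0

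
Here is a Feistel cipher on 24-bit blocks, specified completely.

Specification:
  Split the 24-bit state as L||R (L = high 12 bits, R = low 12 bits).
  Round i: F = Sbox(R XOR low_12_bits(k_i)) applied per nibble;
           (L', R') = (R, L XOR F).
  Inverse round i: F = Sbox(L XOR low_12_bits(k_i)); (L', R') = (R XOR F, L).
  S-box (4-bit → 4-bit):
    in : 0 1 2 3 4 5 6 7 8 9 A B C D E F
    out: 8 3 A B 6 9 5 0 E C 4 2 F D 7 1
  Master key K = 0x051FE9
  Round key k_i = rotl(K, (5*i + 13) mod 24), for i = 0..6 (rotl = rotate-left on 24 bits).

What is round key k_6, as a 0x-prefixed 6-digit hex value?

K = 0x051FE9
k_0 = rotl(K, (5*0+13) mod 24) = rotl(K, 13) = 0xFD20A3
k_1 = rotl(K, (5*1+13) mod 24) = rotl(K, 18) = 0xA4147F
k_2 = rotl(K, (5*2+13) mod 24) = rotl(K, 23) = 0x828FF4
k_3 = rotl(K, (5*3+13) mod 24) = rotl(K, 4) = 0x51FE90
k_4 = rotl(K, (5*4+13) mod 24) = rotl(K, 9) = 0x3FD20A
k_5 = rotl(K, (5*5+13) mod 24) = rotl(K, 14) = 0xFA4147
k_6 = rotl(K, (5*6+13) mod 24) = rotl(K, 19) = 0x4828FF

0x4828FF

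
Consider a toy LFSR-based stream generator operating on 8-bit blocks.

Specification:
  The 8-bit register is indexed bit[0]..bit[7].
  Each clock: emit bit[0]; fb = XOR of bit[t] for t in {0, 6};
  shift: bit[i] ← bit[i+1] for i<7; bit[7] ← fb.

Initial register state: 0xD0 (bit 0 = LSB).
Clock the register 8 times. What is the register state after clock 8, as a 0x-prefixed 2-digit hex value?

0x6F

reg_0 = 0xD0
clock 1: out=0, reg = 0xE8
clock 2: out=0, reg = 0xF4
clock 3: out=0, reg = 0xFA
clock 4: out=0, reg = 0xFD
clock 5: out=1, reg = 0x7E
clock 6: out=0, reg = 0xBF
clock 7: out=1, reg = 0xDF
clock 8: out=1, reg = 0x6F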